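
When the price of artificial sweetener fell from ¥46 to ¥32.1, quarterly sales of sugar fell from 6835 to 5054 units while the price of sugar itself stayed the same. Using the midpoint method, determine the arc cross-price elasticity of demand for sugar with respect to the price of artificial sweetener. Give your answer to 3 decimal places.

0.842

ΔQ_A = 5054 − 6835 = -1781; ΔP_B = 32.1 − 46 = -13.9.
Midpoints: Q̄_A = 5944.5, P̄_B = 39.05.
ε = (ΔQ_A/Q̄_A)/(ΔP_B/P̄_B) = (-1781/5944.5)/(-13.9/39.05) ≈ 0.842.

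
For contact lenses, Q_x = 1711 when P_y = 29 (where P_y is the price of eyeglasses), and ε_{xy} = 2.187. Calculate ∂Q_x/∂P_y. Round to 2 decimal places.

129.03

ε = (∂Q_x/∂P_y)·(P_y/Q_x) ⇒ ∂Q_x/∂P_y = ε·Q_x/P_y = 2.187 × 1711/29 ≈ 129.03.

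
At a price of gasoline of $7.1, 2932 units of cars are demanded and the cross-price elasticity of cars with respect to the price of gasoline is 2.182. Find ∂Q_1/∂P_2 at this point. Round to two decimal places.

901.07

ε = (∂Q_1/∂P_2)·(P_2/Q_1) ⇒ ∂Q_1/∂P_2 = ε·Q_1/P_2 = 2.182 × 2932/7.1 ≈ 901.07.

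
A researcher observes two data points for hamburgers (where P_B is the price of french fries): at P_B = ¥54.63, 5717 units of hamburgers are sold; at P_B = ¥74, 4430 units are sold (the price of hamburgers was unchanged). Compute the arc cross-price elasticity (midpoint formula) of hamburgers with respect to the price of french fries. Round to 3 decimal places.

-0.842

ΔQ_A = 4430 − 5717 = -1287; ΔP_B = 74 − 54.63 = 19.37.
Midpoints: Q̄_A = 5073.5, P̄_B = 64.31.
ε = (ΔQ_A/Q̄_A)/(ΔP_B/P̄_B) = (-1287/5073.5)/(19.37/64.31) ≈ -0.842.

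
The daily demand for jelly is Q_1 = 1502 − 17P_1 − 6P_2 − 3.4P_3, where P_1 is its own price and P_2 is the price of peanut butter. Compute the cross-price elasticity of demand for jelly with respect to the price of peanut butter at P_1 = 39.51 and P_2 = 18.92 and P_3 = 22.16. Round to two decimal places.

-0.18

At P_1 = 39.51 and P_2 = 18.92 and P_3 = 22.16: Q_1 = 641.466.
∂Q_1/∂P_2 = -6.
ε = (∂Q_1/∂P_2)(P_2/Q_1) = -6 × (18.92/641.466) ≈ -0.18.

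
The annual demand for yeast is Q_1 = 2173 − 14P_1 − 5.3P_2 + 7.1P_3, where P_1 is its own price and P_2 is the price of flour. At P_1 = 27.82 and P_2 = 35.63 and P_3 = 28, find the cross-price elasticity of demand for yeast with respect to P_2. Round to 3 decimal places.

-0.105

At P_1 = 27.82 and P_2 = 35.63 and P_3 = 28: Q_1 = 1793.481.
∂Q_1/∂P_2 = -5.3.
ε = (∂Q_1/∂P_2)(P_2/Q_1) = -5.3 × (35.63/1793.481) ≈ -0.105.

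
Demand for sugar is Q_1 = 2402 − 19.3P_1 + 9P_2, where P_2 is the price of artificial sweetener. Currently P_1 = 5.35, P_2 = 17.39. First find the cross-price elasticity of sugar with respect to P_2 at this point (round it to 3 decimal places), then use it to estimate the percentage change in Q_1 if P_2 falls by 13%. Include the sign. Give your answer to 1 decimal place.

-0.8%

At P_1 = 5.35, P_2 = 17.39: Q_1 = 2455.255.
∂Q_1/∂P_2 = 9.
ε = (∂Q_1/∂P_2)(P_2/Q_1) = 9.0000 × 17.39/2455.255 ≈ 0.064.
%ΔQ_1 ≈ ε × %ΔP_2 = 0.064 × (-13%) = -0.8%.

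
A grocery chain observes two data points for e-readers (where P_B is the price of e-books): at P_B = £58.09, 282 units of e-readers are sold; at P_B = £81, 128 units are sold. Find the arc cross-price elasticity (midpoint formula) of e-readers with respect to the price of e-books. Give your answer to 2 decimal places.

-2.28

ΔQ_A = 128 − 282 = -154; ΔP_B = 81 − 58.09 = 22.91.
Midpoints: Q̄_A = 205.0, P̄_B = 69.55.
ε = (ΔQ_A/Q̄_A)/(ΔP_B/P̄_B) = (-154/205.0)/(22.91/69.55) ≈ -2.28.
ε < 0: e-readers and e-books are complements.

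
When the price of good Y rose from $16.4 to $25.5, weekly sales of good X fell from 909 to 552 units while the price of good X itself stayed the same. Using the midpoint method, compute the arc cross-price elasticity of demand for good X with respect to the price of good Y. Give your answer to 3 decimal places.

-1.125

ΔQ_X = 552 − 909 = -357; ΔP_Y = 25.5 − 16.4 = 9.1.
Midpoints: Q̄_X = 730.5, P̄_Y = 20.95.
ε = (ΔQ_X/Q̄_X)/(ΔP_Y/P̄_Y) = (-357/730.5)/(9.1/20.95) ≈ -1.125.
ε < 0: good X and good Y are complements.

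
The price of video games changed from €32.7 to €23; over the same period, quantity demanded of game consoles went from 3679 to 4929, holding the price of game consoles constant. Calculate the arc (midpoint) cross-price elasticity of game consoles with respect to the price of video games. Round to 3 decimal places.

-0.834

ΔQ_A = 4929 − 3679 = 1250; ΔP_B = 23 − 32.7 = -9.7.
Midpoints: Q̄_A = 4304.0, P̄_B = 27.85.
ε = (ΔQ_A/Q̄_A)/(ΔP_B/P̄_B) = (1250/4304.0)/(-9.7/27.85) ≈ -0.834.
ε < 0: game consoles and video games are complements.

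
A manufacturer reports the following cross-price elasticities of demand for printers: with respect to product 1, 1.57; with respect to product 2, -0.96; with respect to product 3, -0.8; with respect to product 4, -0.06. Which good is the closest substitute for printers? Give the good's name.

Substitutes have ε > 0. Among the positive values, 1.57 (product 1) is largest.

product 1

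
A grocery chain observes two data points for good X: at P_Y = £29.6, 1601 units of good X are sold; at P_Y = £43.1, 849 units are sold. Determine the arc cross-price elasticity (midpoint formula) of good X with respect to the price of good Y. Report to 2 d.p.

ΔQ_X = 849 − 1601 = -752; ΔP_Y = 43.1 − 29.6 = 13.5.
Midpoints: Q̄_X = 1225.0, P̄_Y = 36.35.
ε = (ΔQ_X/Q̄_X)/(ΔP_Y/P̄_Y) = (-752/1225.0)/(13.5/36.35) ≈ -1.65.
ε < 0: good X and good Y are complements.

-1.65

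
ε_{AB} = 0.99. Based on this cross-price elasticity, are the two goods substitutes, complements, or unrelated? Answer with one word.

substitutes

ε = 0.99 > 0, so a higher price of good B raises demand for good A: substitutes.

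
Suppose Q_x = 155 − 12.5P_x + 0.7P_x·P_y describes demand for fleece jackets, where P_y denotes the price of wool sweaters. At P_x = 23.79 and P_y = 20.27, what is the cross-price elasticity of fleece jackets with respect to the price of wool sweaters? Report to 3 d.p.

At P_x = 23.79 and P_y = 20.27: Q_x = 195.181.
∂Q_x/∂P_y = 0.7P_x = 0.7(23.79) = 16.6530.
ε = (∂Q_x/∂P_y)(P_y/Q_x) = 16.6530 × (20.27/195.181) ≈ 1.729.
ε > 0: substitutes.

1.729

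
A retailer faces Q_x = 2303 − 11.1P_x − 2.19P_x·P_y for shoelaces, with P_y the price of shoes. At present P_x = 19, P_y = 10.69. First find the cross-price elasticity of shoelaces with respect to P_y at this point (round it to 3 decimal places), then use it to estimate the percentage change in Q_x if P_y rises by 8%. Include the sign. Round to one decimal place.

-2.2%

At P_x = 19, P_y = 10.69: Q_x = 1647.289.
∂Q_x/∂P_y = -2.19P_x = -41.6100.
ε = (∂Q_x/∂P_y)(P_y/Q_x) = -41.6100 × 10.69/1647.289 ≈ -0.270.
%ΔQ_x ≈ ε × %ΔP_y = -0.270 × (8%) = -2.2%.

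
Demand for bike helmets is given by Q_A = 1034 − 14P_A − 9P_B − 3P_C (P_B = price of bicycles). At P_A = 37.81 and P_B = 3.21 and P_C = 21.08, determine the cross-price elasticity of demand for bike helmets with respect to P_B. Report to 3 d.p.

-0.070

At P_A = 37.81 and P_B = 3.21 and P_C = 21.08: Q_A = 412.53.
∂Q_A/∂P_B = -9.
ε = (∂Q_A/∂P_B)(P_B/Q_A) = -9 × (3.21/412.53) ≈ -0.070.
Since ε < 0, bike helmets and bicycles are complements.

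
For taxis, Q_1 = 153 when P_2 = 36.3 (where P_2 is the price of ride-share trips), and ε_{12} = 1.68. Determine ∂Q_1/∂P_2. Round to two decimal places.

ε = (∂Q_1/∂P_2)·(P_2/Q_1) ⇒ ∂Q_1/∂P_2 = ε·Q_1/P_2 = 1.68 × 153/36.3 ≈ 7.08.

7.08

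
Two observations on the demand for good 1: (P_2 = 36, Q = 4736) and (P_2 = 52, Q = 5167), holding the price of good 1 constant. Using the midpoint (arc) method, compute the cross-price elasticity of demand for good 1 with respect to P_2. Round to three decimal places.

0.239

ΔQ_1 = 5167 − 4736 = 431; ΔP_2 = 52 − 36 = 16.
Midpoints: Q̄_1 = 4951.5, P̄_2 = 44.00.
ε = (ΔQ_1/Q̄_1)/(ΔP_2/P̄_2) = (431/4951.5)/(16/44.00) ≈ 0.239.
ε > 0: good 1 and good 2 are substitutes.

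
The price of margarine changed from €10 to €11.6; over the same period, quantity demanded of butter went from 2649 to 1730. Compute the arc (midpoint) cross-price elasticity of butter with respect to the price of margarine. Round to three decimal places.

-2.833

ΔQ_A = 1730 − 2649 = -919; ΔP_B = 11.6 − 10 = 1.6.
Midpoints: Q̄_A = 2189.5, P̄_B = 10.80.
ε = (ΔQ_A/Q̄_A)/(ΔP_B/P̄_B) = (-919/2189.5)/(1.6/10.80) ≈ -2.833.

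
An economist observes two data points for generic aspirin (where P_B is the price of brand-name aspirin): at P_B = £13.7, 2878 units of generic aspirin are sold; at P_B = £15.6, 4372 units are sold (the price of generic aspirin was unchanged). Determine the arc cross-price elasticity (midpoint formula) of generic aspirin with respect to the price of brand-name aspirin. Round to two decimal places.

3.18

ΔQ_A = 4372 − 2878 = 1494; ΔP_B = 15.6 − 13.7 = 1.9.
Midpoints: Q̄_A = 3625.0, P̄_B = 14.65.
ε = (ΔQ_A/Q̄_A)/(ΔP_B/P̄_B) = (1494/3625.0)/(1.9/14.65) ≈ 3.18.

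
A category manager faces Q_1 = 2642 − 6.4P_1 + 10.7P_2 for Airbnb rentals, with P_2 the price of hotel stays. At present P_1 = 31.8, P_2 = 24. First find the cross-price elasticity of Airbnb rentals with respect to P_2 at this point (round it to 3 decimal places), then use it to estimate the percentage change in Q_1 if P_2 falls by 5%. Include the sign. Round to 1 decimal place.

-0.5%

At P_1 = 31.8, P_2 = 24: Q_1 = 2695.28.
∂Q_1/∂P_2 = 10.7.
ε = (∂Q_1/∂P_2)(P_2/Q_1) = 10.7000 × 24/2695.28 ≈ 0.095.
%ΔQ_1 ≈ ε × %ΔP_2 = 0.095 × (-5%) = -0.5%.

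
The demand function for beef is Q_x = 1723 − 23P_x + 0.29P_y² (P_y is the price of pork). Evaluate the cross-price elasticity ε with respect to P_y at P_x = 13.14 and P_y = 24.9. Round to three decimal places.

0.225

At P_x = 13.14 and P_y = 24.9: Q_x = 1600.583.
∂Q_x/∂P_y = 0.58P_y = 0.58(24.9) = 14.4420.
ε = (∂Q_x/∂P_y)(P_y/Q_x) = 14.4420 × (24.9/1600.583) ≈ 0.225.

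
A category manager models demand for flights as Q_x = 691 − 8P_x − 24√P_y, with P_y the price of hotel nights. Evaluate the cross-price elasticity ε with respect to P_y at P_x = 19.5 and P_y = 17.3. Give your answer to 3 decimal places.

-0.115

At P_x = 19.5 and P_y = 17.3: Q_x = 435.176.
∂Q_x/∂P_y = -24/(2√P_y) = -24/(2√17.3) = -2.8851.
ε = (∂Q_x/∂P_y)(P_y/Q_x) = -2.8851 × (17.3/435.176) ≈ -0.115.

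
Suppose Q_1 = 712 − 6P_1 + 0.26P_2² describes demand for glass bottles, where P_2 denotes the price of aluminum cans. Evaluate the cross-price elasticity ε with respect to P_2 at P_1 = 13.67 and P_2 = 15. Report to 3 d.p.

At P_1 = 13.67 and P_2 = 15: Q_1 = 688.48.
∂Q_1/∂P_2 = 0.52P_2 = 0.52(15) = 7.8000.
ε = (∂Q_1/∂P_2)(P_2/Q_1) = 7.8000 × (15/688.48) ≈ 0.170.
ε > 0: substitutes.

0.170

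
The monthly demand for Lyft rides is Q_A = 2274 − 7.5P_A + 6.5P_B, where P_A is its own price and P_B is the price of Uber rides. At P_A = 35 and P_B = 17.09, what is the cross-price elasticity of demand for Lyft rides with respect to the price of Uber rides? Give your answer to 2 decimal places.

At P_A = 35 and P_B = 17.09: Q_A = 2122.585.
∂Q_A/∂P_B = 6.5.
ε = (∂Q_A/∂P_B)(P_B/Q_A) = 6.5 × (17.09/2122.585) ≈ 0.05.
Since ε > 0, Lyft rides and Uber rides are substitutes.

0.05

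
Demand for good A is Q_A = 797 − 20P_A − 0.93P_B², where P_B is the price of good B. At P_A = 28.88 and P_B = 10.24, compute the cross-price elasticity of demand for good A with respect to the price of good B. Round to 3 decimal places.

-1.600

At P_A = 28.88 and P_B = 10.24: Q_A = 121.882.
∂Q_A/∂P_B = -1.86P_B = -1.86(10.24) = -19.0464.
ε = (∂Q_A/∂P_B)(P_B/Q_A) = -19.0464 × (10.24/121.882) ≈ -1.600.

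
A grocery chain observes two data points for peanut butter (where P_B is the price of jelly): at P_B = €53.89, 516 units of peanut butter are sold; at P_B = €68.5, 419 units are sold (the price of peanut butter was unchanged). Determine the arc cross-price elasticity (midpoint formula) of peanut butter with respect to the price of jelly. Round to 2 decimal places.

ΔQ_A = 419 − 516 = -97; ΔP_B = 68.5 − 53.89 = 14.61.
Midpoints: Q̄_A = 467.5, P̄_B = 61.20.
ε = (ΔQ_A/Q̄_A)/(ΔP_B/P̄_B) = (-97/467.5)/(14.61/61.20) ≈ -0.87.

-0.87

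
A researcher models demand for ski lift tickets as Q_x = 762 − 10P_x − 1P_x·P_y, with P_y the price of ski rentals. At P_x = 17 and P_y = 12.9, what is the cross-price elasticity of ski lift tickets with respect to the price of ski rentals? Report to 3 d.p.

At P_x = 17 and P_y = 12.9: Q_x = 372.7.
∂Q_x/∂P_y = -1P_x = -1(17) = -17.0000.
ε = (∂Q_x/∂P_y)(P_y/Q_x) = -17.0000 × (12.9/372.7) ≈ -0.588.
ε < 0: complements.

-0.588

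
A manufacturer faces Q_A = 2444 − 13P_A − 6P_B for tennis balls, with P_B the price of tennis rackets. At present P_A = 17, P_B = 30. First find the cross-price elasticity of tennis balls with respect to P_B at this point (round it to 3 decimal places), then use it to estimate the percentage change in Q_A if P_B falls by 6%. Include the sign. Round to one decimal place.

0.5%

At P_A = 17, P_B = 30: Q_A = 2043.
∂Q_A/∂P_B = -6.
ε = (∂Q_A/∂P_B)(P_B/Q_A) = -6.0000 × 30/2043 ≈ -0.088.
%ΔQ_A ≈ ε × %ΔP_B = -0.088 × (-6%) = 0.5%.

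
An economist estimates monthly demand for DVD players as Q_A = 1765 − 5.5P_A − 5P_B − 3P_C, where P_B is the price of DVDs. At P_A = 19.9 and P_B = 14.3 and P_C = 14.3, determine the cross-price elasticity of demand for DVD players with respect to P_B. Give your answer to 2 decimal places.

At P_A = 19.9 and P_B = 14.3 and P_C = 14.3: Q_A = 1541.15.
∂Q_A/∂P_B = -5.
ε = (∂Q_A/∂P_B)(P_B/Q_A) = -5 × (14.3/1541.15) ≈ -0.05.

-0.05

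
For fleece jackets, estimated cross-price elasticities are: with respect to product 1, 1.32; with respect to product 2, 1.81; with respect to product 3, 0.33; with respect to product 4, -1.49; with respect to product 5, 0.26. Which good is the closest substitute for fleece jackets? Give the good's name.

product 2

Substitutes have ε > 0. Among the positive values, 1.81 (product 2) is largest.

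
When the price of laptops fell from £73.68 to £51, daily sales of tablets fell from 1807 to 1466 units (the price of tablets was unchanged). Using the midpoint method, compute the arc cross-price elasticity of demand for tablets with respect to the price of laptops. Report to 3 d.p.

0.573

ΔQ_A = 1466 − 1807 = -341; ΔP_B = 51 − 73.68 = -22.68.
Midpoints: Q̄_A = 1636.5, P̄_B = 62.34.
ε = (ΔQ_A/Q̄_A)/(ΔP_B/P̄_B) = (-341/1636.5)/(-22.68/62.34) ≈ 0.573.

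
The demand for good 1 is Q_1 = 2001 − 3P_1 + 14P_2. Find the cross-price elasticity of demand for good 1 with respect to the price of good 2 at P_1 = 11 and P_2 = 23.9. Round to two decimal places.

At P_1 = 11 and P_2 = 23.9: Q_1 = 2302.6.
∂Q_1/∂P_2 = 14.
ε = (∂Q_1/∂P_2)(P_2/Q_1) = 14 × (23.9/2302.6) ≈ 0.15.
Since ε > 0, good 1 and good 2 are substitutes.

0.15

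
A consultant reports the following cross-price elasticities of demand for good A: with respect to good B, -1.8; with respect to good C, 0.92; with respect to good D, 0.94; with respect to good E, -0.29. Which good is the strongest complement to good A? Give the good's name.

good B

Complements have ε < 0. The most negative value is -1.8 (good B).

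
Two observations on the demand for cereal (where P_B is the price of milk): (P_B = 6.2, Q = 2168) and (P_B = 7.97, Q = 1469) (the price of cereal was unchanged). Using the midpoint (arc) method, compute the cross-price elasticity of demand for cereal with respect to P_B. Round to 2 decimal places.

-1.54

ΔQ_A = 1469 − 2168 = -699; ΔP_B = 7.97 − 6.2 = 1.77.
Midpoints: Q̄_A = 1818.5, P̄_B = 7.08.
ε = (ΔQ_A/Q̄_A)/(ΔP_B/P̄_B) = (-699/1818.5)/(1.77/7.08) ≈ -1.54.
ε < 0: cereal and milk are complements.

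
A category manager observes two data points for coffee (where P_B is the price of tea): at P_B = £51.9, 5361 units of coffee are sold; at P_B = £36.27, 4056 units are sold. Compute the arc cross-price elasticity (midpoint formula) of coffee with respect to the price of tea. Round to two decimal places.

0.78

ΔQ_A = 4056 − 5361 = -1305; ΔP_B = 36.27 − 51.9 = -15.63.
Midpoints: Q̄_A = 4708.5, P̄_B = 44.09.
ε = (ΔQ_A/Q̄_A)/(ΔP_B/P̄_B) = (-1305/4708.5)/(-15.63/44.09) ≈ 0.78.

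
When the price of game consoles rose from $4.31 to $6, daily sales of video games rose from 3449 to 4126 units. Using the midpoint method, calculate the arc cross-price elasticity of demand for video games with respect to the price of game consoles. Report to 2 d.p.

ΔQ_A = 4126 − 3449 = 677; ΔP_B = 6 − 4.31 = 1.69.
Midpoints: Q̄_A = 3787.5, P̄_B = 5.15.
ε = (ΔQ_A/Q̄_A)/(ΔP_B/P̄_B) = (677/3787.5)/(1.69/5.15) ≈ 0.55.
ε > 0: video games and game consoles are substitutes.

0.55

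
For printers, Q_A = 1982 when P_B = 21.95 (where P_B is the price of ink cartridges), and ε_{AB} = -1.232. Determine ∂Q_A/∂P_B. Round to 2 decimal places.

-111.24

ε = (∂Q_A/∂P_B)·(P_B/Q_A) ⇒ ∂Q_A/∂P_B = ε·Q_A/P_B = -1.232 × 1982/21.95 ≈ -111.24.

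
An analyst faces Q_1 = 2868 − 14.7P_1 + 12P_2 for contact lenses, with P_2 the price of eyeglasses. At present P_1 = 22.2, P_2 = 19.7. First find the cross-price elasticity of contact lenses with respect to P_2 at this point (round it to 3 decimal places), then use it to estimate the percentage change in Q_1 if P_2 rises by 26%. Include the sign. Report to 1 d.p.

2.2%

At P_1 = 22.2, P_2 = 19.7: Q_1 = 2778.06.
∂Q_1/∂P_2 = 12.
ε = (∂Q_1/∂P_2)(P_2/Q_1) = 12.0000 × 19.7/2778.06 ≈ 0.085.
%ΔQ_1 ≈ ε × %ΔP_2 = 0.085 × (26%) = 2.2%.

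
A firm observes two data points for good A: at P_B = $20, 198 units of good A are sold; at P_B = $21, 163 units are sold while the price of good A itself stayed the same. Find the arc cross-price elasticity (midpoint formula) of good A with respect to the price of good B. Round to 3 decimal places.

ΔQ_A = 163 − 198 = -35; ΔP_B = 21 − 20 = 1.
Midpoints: Q̄_A = 180.5, P̄_B = 20.50.
ε = (ΔQ_A/Q̄_A)/(ΔP_B/P̄_B) = (-35/180.5)/(1/20.50) ≈ -3.975.

-3.975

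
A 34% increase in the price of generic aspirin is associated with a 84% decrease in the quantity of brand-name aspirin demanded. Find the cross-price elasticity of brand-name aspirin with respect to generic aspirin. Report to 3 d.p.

ε = (%ΔQ of brand-name aspirin) / (%ΔP of generic aspirin) = (-84%) / (34%) ≈ -2.471.

-2.471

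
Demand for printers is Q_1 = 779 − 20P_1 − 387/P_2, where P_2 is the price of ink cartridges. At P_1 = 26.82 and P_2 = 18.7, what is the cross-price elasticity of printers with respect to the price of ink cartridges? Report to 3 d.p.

0.093

At P_1 = 26.82 and P_2 = 18.7: Q_1 = 221.905.
∂Q_1/∂P_2 = 387/P_2² = 1.1067.
ε = (∂Q_1/∂P_2)(P_2/Q_1) = 1.1067 × (18.7/221.905) ≈ 0.093.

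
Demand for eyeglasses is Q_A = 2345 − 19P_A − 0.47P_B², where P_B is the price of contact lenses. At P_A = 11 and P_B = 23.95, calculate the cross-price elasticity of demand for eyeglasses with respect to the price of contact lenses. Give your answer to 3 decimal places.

At P_A = 11 and P_B = 23.95: Q_A = 1866.407.
∂Q_A/∂P_B = -0.94P_B = -0.94(23.95) = -22.5130.
ε = (∂Q_A/∂P_B)(P_B/Q_A) = -22.5130 × (23.95/1866.407) ≈ -0.289.

-0.289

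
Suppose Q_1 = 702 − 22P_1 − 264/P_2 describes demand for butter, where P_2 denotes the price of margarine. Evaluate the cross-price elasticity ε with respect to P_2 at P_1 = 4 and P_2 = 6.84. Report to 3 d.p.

At P_1 = 4 and P_2 = 6.84: Q_1 = 575.404.
∂Q_1/∂P_2 = 264/P_2² = 5.6428.
ε = (∂Q_1/∂P_2)(P_2/Q_1) = 5.6428 × (6.84/575.404) ≈ 0.067.

0.067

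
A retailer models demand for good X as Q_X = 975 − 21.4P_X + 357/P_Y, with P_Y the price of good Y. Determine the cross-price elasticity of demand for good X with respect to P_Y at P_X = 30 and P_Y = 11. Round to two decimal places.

-0.09

At P_X = 30 and P_Y = 11: Q_X = 365.455.
∂Q_X/∂P_Y = −357/P_Y² = -2.9504.
ε = (∂Q_X/∂P_Y)(P_Y/Q_X) = -2.9504 × (11/365.455) ≈ -0.09.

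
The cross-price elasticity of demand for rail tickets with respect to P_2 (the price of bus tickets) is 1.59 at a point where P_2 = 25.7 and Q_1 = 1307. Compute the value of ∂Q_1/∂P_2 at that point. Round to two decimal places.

ε = (∂Q_1/∂P_2)·(P_2/Q_1) ⇒ ∂Q_1/∂P_2 = ε·Q_1/P_2 = 1.59 × 1307/25.7 ≈ 80.86.

80.86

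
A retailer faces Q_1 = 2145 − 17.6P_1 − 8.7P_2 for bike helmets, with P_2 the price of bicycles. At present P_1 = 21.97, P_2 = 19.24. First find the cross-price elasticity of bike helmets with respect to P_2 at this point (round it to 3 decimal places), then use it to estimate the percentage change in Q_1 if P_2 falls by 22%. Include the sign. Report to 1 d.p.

At P_1 = 21.97, P_2 = 19.24: Q_1 = 1590.94.
∂Q_1/∂P_2 = -8.7.
ε = (∂Q_1/∂P_2)(P_2/Q_1) = -8.7000 × 19.24/1590.94 ≈ -0.105.
%ΔQ_1 ≈ ε × %ΔP_2 = -0.105 × (-22%) = 2.3%.

2.3%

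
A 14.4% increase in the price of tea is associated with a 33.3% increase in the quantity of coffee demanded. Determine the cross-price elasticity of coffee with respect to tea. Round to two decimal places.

2.31

ε = (%ΔQ of coffee) / (%ΔP of tea) = (33.3%) / (14.4%) ≈ 2.31.
Positive cross-price elasticity: substitutes.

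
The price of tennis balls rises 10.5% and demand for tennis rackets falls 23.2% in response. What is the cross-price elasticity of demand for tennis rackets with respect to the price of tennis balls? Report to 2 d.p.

ε = (%ΔQ of tennis rackets) / (%ΔP of tennis balls) = (-23.2%) / (10.5%) ≈ -2.21.
Negative cross-price elasticity: complements.

-2.21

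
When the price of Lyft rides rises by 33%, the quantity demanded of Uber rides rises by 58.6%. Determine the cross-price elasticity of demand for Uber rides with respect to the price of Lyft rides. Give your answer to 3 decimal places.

1.776

ε = (%ΔQ of Uber rides) / (%ΔP of Lyft rides) = (58.6%) / (33%) ≈ 1.776.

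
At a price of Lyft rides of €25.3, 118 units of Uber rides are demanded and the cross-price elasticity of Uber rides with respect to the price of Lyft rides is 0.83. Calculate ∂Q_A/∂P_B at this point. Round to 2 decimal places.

3.87

ε = (∂Q_A/∂P_B)·(P_B/Q_A) ⇒ ∂Q_A/∂P_B = ε·Q_A/P_B = 0.83 × 118/25.3 ≈ 3.87.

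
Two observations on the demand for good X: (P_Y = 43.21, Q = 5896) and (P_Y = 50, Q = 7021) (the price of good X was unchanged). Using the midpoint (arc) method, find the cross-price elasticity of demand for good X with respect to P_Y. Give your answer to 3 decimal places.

1.196

ΔQ_X = 7021 − 5896 = 1125; ΔP_Y = 50 − 43.21 = 6.79.
Midpoints: Q̄_X = 6458.5, P̄_Y = 46.61.
ε = (ΔQ_X/Q̄_X)/(ΔP_Y/P̄_Y) = (1125/6458.5)/(6.79/46.61) ≈ 1.196.
ε > 0: good X and good Y are substitutes.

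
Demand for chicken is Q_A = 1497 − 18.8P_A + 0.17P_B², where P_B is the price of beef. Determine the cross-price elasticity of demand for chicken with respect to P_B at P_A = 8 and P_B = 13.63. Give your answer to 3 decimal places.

0.046

At P_A = 8 and P_B = 13.63: Q_A = 1378.182.
∂Q_A/∂P_B = 0.34P_B = 0.34(13.63) = 4.6342.
ε = (∂Q_A/∂P_B)(P_B/Q_A) = 4.6342 × (13.63/1378.182) ≈ 0.046.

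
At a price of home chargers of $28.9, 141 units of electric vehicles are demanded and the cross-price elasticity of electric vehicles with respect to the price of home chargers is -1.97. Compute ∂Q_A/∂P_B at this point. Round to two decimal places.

-9.61

ε = (∂Q_A/∂P_B)·(P_B/Q_A) ⇒ ∂Q_A/∂P_B = ε·Q_A/P_B = -1.97 × 141/28.9 ≈ -9.61.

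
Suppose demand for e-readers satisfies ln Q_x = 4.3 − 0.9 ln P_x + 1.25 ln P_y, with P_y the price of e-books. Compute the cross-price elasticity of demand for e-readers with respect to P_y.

In a log-linear (constant-elasticity) demand function, the coefficient on ln P_y is the cross-price elasticity.
ε = 1.25. Positive, so e-readers and e-books are substitutes.

1.25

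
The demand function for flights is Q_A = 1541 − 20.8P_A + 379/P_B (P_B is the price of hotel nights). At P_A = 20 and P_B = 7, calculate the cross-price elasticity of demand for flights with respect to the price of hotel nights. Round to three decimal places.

-0.046

At P_A = 20 and P_B = 7: Q_A = 1179.143.
∂Q_A/∂P_B = −379/P_B² = -7.7347.
ε = (∂Q_A/∂P_B)(P_B/Q_A) = -7.7347 × (7/1179.143) ≈ -0.046.
ε < 0: complements.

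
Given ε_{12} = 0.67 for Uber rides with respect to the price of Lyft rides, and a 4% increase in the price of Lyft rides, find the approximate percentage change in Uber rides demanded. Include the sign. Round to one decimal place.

%ΔQ ≈ ε × %ΔP of Lyft rides = 0.67 × (4%) = 2.7%.

2.7%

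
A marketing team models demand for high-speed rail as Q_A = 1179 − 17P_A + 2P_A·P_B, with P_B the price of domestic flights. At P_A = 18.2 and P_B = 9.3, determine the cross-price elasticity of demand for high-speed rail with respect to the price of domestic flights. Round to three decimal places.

0.280

At P_A = 18.2 and P_B = 9.3: Q_A = 1208.12.
∂Q_A/∂P_B = 2P_A = 2(18.2) = 36.4000.
ε = (∂Q_A/∂P_B)(P_B/Q_A) = 36.4000 × (9.3/1208.12) ≈ 0.280.
ε > 0: substitutes.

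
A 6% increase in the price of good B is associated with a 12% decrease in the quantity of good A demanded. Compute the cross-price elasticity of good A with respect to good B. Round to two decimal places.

-2.00

ε = (%ΔQ of good A) / (%ΔP of good B) = (-12%) / (6%) ≈ -2.00.
Negative cross-price elasticity: complements.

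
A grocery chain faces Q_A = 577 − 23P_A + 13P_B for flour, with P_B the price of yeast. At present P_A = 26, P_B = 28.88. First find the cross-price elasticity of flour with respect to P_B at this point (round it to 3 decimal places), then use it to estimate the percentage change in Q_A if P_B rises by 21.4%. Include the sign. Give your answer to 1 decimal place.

22.7%

At P_A = 26, P_B = 28.88: Q_A = 354.44.
∂Q_A/∂P_B = 13.
ε = (∂Q_A/∂P_B)(P_B/Q_A) = 13.0000 × 28.88/354.44 ≈ 1.059.
%ΔQ_A ≈ ε × %ΔP_B = 1.059 × (21.4%) = 22.7%.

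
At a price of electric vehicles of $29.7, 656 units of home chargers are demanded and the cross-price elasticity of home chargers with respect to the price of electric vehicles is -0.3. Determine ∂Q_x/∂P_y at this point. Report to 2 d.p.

ε = (∂Q_x/∂P_y)·(P_y/Q_x) ⇒ ∂Q_x/∂P_y = ε·Q_x/P_y = -0.3 × 656/29.7 ≈ -6.63.

-6.63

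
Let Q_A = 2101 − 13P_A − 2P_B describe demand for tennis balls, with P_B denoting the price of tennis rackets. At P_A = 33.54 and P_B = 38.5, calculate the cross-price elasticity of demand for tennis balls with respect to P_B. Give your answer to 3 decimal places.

At P_A = 33.54 and P_B = 38.5: Q_A = 1587.98.
∂Q_A/∂P_B = -2.
ε = (∂Q_A/∂P_B)(P_B/Q_A) = -2 × (38.5/1587.98) ≈ -0.048.
Since ε < 0, tennis balls and tennis rackets are complements.

-0.048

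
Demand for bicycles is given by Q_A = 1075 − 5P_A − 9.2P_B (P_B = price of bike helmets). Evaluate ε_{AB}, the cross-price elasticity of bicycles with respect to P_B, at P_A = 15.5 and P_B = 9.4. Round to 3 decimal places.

-0.095

At P_A = 15.5 and P_B = 9.4: Q_A = 911.02.
∂Q_A/∂P_B = -9.2.
ε = (∂Q_A/∂P_B)(P_B/Q_A) = -9.2 × (9.4/911.02) ≈ -0.095.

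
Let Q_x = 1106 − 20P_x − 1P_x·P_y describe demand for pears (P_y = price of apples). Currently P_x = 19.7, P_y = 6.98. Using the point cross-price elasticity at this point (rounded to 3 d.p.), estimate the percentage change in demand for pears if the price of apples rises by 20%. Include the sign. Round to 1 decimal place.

-4.8%

At P_x = 19.7, P_y = 6.98: Q_x = 574.494.
∂Q_x/∂P_y = -1P_x = -19.7000.
ε = (∂Q_x/∂P_y)(P_y/Q_x) = -19.7000 × 6.98/574.494 ≈ -0.239.
%ΔQ_x ≈ ε × %ΔP_y = -0.239 × (20%) = -4.8%.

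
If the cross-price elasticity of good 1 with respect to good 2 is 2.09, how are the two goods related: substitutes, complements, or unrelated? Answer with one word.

substitutes

ε = 2.09 > 0, so a higher price of good 2 raises demand for good 1: substitutes.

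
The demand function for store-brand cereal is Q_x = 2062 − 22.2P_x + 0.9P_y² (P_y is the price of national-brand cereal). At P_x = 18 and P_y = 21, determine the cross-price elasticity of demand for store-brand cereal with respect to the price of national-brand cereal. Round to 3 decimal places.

At P_x = 18 and P_y = 21: Q_x = 2059.3.
∂Q_x/∂P_y = 1.8P_y = 1.8(21) = 37.8000.
ε = (∂Q_x/∂P_y)(P_y/Q_x) = 37.8000 × (21/2059.3) ≈ 0.385.
ε > 0: substitutes.

0.385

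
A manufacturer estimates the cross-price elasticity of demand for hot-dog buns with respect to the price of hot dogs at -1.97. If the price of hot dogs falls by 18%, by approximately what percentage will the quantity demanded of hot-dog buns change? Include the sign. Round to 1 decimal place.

35.5%

%ΔQ ≈ ε × %ΔP of hot dogs = -1.97 × (-18%) = 35.5%.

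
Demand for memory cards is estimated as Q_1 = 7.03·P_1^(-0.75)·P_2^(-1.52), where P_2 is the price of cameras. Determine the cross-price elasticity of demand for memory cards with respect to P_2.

In a log-linear (constant-elasticity) demand function, the coefficient on the exponent of P_2 is the cross-price elasticity.
ε = -1.52. Negative, so memory cards and cameras are complements.

-1.52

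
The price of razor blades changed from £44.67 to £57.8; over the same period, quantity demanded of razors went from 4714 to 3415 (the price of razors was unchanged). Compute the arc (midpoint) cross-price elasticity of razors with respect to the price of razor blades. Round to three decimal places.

-1.247

ΔQ_A = 3415 − 4714 = -1299; ΔP_B = 57.8 − 44.67 = 13.13.
Midpoints: Q̄_A = 4064.5, P̄_B = 51.23.
ε = (ΔQ_A/Q̄_A)/(ΔP_B/P̄_B) = (-1299/4064.5)/(13.13/51.23) ≈ -1.247.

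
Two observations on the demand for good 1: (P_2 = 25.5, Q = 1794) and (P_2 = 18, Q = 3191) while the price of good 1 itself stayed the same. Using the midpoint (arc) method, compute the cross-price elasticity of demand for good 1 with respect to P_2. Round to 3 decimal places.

ΔQ_1 = 3191 − 1794 = 1397; ΔP_2 = 18 − 25.5 = -7.5.
Midpoints: Q̄_1 = 2492.5, P̄_2 = 21.75.
ε = (ΔQ_1/Q̄_1)/(ΔP_2/P̄_2) = (1397/2492.5)/(-7.5/21.75) ≈ -1.625.
ε < 0: good 1 and good 2 are complements.

-1.625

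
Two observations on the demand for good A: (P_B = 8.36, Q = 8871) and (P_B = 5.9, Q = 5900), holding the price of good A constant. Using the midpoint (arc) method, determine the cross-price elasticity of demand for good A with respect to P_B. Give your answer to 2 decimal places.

1.17

ΔQ_A = 5900 − 8871 = -2971; ΔP_B = 5.9 − 8.36 = -2.46.
Midpoints: Q̄_A = 7385.5, P̄_B = 7.13.
ε = (ΔQ_A/Q̄_A)/(ΔP_B/P̄_B) = (-2971/7385.5)/(-2.46/7.13) ≈ 1.17.
ε > 0: good A and good B are substitutes.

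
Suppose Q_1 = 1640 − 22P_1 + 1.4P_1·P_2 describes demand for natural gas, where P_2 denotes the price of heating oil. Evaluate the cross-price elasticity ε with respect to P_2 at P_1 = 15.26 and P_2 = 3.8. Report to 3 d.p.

0.059

At P_1 = 15.26 and P_2 = 3.8: Q_1 = 1385.463.
∂Q_1/∂P_2 = 1.4P_1 = 1.4(15.26) = 21.3640.
ε = (∂Q_1/∂P_2)(P_2/Q_1) = 21.3640 × (3.8/1385.463) ≈ 0.059.
ε > 0: substitutes.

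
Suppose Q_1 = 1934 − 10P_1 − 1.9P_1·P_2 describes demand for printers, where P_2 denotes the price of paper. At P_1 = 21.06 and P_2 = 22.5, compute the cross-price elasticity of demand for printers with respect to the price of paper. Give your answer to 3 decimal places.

At P_1 = 21.06 and P_2 = 22.5: Q_1 = 823.085.
∂Q_1/∂P_2 = -1.9P_1 = -1.9(21.06) = -40.0140.
ε = (∂Q_1/∂P_2)(P_2/Q_1) = -40.0140 × (22.5/823.085) ≈ -1.094.

-1.094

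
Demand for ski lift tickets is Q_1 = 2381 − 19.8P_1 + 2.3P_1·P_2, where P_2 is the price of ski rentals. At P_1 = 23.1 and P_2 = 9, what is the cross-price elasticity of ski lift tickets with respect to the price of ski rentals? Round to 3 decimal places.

At P_1 = 23.1 and P_2 = 9: Q_1 = 2401.79.
∂Q_1/∂P_2 = 2.3P_1 = 2.3(23.1) = 53.1300.
ε = (∂Q_1/∂P_2)(P_2/Q_1) = 53.1300 × (9/2401.79) ≈ 0.199.

0.199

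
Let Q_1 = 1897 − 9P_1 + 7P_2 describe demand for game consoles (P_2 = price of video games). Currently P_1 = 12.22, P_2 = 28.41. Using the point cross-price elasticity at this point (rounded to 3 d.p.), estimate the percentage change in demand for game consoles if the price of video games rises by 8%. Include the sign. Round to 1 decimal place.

0.8%

At P_1 = 12.22, P_2 = 28.41: Q_1 = 1985.89.
∂Q_1/∂P_2 = 7.
ε = (∂Q_1/∂P_2)(P_2/Q_1) = 7.0000 × 28.41/1985.89 ≈ 0.100.
%ΔQ_1 ≈ ε × %ΔP_2 = 0.100 × (8%) = 0.8%.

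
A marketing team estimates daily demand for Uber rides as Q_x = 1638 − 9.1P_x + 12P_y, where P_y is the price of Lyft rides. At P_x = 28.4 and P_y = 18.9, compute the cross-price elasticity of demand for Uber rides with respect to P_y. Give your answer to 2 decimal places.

0.14

At P_x = 28.4 and P_y = 18.9: Q_x = 1606.36.
∂Q_x/∂P_y = 12.
ε = (∂Q_x/∂P_y)(P_y/Q_x) = 12 × (18.9/1606.36) ≈ 0.14.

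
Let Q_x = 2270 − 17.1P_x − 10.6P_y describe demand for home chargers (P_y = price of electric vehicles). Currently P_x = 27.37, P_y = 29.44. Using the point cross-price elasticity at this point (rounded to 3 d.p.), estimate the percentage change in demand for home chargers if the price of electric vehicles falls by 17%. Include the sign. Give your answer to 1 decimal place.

At P_x = 27.37, P_y = 29.44: Q_x = 1489.909.
∂Q_x/∂P_y = -10.6.
ε = (∂Q_x/∂P_y)(P_y/Q_x) = -10.6000 × 29.44/1489.909 ≈ -0.209.
%ΔQ_x ≈ ε × %ΔP_y = -0.209 × (-17%) = 3.6%.

3.6%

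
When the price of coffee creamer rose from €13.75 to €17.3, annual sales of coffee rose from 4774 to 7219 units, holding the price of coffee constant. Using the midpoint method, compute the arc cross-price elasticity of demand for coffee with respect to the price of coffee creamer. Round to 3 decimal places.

ΔQ_A = 7219 − 4774 = 2445; ΔP_B = 17.3 − 13.75 = 3.55.
Midpoints: Q̄_A = 5996.5, P̄_B = 15.53.
ε = (ΔQ_A/Q̄_A)/(ΔP_B/P̄_B) = (2445/5996.5)/(3.55/15.53) ≈ 1.783.
ε > 0: coffee and coffee creamer are substitutes.

1.783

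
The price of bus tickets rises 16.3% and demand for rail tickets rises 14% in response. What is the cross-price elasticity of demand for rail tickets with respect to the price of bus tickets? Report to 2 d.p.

ε = (%ΔQ of rail tickets) / (%ΔP of bus tickets) = (14%) / (16.3%) ≈ 0.86.
Positive cross-price elasticity: substitutes.

0.86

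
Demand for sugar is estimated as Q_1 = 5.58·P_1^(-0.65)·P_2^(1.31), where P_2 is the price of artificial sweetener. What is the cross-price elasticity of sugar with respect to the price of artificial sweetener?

1.31

In a log-linear (constant-elasticity) demand function, the coefficient on the exponent of P_2 is the cross-price elasticity.
ε = 1.31. Positive, so sugar and artificial sweetener are substitutes.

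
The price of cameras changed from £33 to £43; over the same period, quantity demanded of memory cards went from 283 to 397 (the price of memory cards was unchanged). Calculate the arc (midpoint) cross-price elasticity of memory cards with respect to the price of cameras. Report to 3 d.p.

1.274

ΔQ_A = 397 − 283 = 114; ΔP_B = 43 − 33 = 10.
Midpoints: Q̄_A = 340.0, P̄_B = 38.00.
ε = (ΔQ_A/Q̄_A)/(ΔP_B/P̄_B) = (114/340.0)/(10/38.00) ≈ 1.274.
ε > 0: memory cards and cameras are substitutes.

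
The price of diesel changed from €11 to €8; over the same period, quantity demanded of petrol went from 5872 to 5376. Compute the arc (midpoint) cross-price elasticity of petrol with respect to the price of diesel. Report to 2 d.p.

0.28

ΔQ_A = 5376 − 5872 = -496; ΔP_B = 8 − 11 = -3.
Midpoints: Q̄_A = 5624.0, P̄_B = 9.50.
ε = (ΔQ_A/Q̄_A)/(ΔP_B/P̄_B) = (-496/5624.0)/(-3/9.50) ≈ 0.28.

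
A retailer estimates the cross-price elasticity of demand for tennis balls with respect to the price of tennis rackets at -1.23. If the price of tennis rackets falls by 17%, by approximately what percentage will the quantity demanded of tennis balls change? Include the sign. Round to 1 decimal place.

20.9%

%ΔQ ≈ ε × %ΔP of tennis rackets = -1.23 × (-17%) = 20.9%.
Demand for tennis balls rises by about 20.9%.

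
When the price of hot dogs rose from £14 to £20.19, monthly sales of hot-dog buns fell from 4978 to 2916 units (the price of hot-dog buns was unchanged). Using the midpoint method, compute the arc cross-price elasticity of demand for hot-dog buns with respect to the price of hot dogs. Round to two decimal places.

-1.44

ΔQ_A = 2916 − 4978 = -2062; ΔP_B = 20.19 − 14 = 6.19.
Midpoints: Q̄_A = 3947.0, P̄_B = 17.09.
ε = (ΔQ_A/Q̄_A)/(ΔP_B/P̄_B) = (-2062/3947.0)/(6.19/17.09) ≈ -1.44.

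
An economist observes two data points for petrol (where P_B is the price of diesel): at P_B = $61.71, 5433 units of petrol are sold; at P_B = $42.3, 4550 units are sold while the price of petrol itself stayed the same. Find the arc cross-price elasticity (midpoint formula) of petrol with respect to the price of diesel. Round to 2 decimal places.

0.47

ΔQ_A = 4550 − 5433 = -883; ΔP_B = 42.3 − 61.71 = -19.41.
Midpoints: Q̄_A = 4991.5, P̄_B = 52.00.
ε = (ΔQ_A/Q̄_A)/(ΔP_B/P̄_B) = (-883/4991.5)/(-19.41/52.00) ≈ 0.47.
ε > 0: petrol and diesel are substitutes.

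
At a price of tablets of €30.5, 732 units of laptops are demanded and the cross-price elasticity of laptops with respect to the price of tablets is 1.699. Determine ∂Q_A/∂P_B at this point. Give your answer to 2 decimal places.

40.78

ε = (∂Q_A/∂P_B)·(P_B/Q_A) ⇒ ∂Q_A/∂P_B = ε·Q_A/P_B = 1.699 × 732/30.5 ≈ 40.78.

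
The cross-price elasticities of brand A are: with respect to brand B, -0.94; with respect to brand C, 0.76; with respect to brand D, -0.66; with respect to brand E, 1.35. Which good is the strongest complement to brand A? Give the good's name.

brand B

Complements have ε < 0. The most negative value is -0.94 (brand B).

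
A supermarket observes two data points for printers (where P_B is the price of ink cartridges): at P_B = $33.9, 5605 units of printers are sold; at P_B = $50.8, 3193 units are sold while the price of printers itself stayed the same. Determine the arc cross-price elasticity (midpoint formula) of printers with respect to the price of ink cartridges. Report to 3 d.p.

-1.374

ΔQ_A = 3193 − 5605 = -2412; ΔP_B = 50.8 − 33.9 = 16.9.
Midpoints: Q̄_A = 4399.0, P̄_B = 42.35.
ε = (ΔQ_A/Q̄_A)/(ΔP_B/P̄_B) = (-2412/4399.0)/(16.9/42.35) ≈ -1.374.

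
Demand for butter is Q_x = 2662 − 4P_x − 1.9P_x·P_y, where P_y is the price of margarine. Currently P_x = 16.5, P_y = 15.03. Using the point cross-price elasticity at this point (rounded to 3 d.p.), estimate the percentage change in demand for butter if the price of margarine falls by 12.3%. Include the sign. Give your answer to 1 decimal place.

2.7%

At P_x = 16.5, P_y = 15.03: Q_x = 2124.810.
∂Q_x/∂P_y = -1.9P_x = -31.3500.
ε = (∂Q_x/∂P_y)(P_y/Q_x) = -31.3500 × 15.03/2124.810 ≈ -0.222.
%ΔQ_x ≈ ε × %ΔP_y = -0.222 × (-12.3%) = 2.7%.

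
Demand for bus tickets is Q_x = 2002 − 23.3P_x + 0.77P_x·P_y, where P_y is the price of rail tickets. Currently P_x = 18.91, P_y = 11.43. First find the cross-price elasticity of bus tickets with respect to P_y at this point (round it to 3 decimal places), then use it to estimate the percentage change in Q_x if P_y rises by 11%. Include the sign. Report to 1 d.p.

1.1%

At P_x = 18.91, P_y = 11.43: Q_x = 1727.826.
∂Q_x/∂P_y = 0.77P_x = 14.5607.
ε = (∂Q_x/∂P_y)(P_y/Q_x) = 14.5607 × 11.43/1727.826 ≈ 0.096.
%ΔQ_x ≈ ε × %ΔP_y = 0.096 × (11%) = 1.1%.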